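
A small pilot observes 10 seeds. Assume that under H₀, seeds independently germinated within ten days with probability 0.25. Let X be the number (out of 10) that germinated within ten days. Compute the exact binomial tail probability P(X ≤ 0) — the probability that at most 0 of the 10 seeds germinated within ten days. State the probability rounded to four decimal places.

P = 0.0563

X ~ Binomial(n=10, p=0.25).
P(X ≤ 0) = C(10,0)·0.25^0·0.75^10.
= 0.056314 = 0.0563.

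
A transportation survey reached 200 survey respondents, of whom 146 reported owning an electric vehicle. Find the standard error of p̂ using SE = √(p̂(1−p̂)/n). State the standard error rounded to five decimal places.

With x = 146 successes in n = 200, p̂ = 0.73000.
p̂(1−p̂) = 0.73000·0.27000 = 0.197100.
SE = √(0.197100/200) = 0.03139.

SE = 0.03139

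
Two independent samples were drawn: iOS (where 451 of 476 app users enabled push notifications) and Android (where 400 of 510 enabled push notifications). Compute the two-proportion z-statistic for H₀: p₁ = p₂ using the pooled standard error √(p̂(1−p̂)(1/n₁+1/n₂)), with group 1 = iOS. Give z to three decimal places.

z = 7.448

p̂₁ = 451/476 = 0.94748, p̂₂ = 400/510 = 0.78431.
Pooled p̂ = (451+400)/(476+510) = 851/986 = 0.86308.
SE = √[p̂(1−p̂)(1/n₁+1/n₂)] = √[0.86308·0.13692·(1/476+1/510)] ≈ 0.021908.
z = (p̂₁ − p̂₂)/SE = (0.94748 − 0.78431)/0.021908 = 0.16317/0.021908 = 7.448.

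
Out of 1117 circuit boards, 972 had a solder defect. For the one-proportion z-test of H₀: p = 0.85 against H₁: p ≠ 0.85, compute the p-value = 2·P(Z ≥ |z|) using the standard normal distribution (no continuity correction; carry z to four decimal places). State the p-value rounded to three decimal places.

p̂ = 972/1117 = 0.87019.
Null standard error: √(0.85·0.15/1117) = √0.000114145 = 0.010684.
z = (p̂ − p₀)/SE = (972/1117 − 0.85)/0.010684 ≈ 1.8896.
From the standard normal, 2·P(Z ≥ |z|) = 0.059.

p-value = 0.059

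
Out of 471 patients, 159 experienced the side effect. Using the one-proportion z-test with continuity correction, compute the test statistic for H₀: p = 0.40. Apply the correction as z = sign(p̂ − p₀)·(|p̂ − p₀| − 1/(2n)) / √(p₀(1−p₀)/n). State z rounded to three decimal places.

Sample proportion p̂ = 159/471 = 0.33758. p̂ − p₀ = -0.062420.
Continuity correction 1/(2n) = 1/942 = 0.001062.
Corrected numerator: |-0.062420| − 0.001062 = 0.061358.
Null standard error: √(0.40·0.60/471) = √0.000509554 = 0.022573.
z = −0.061358/0.022573 = -2.718.

z = -2.718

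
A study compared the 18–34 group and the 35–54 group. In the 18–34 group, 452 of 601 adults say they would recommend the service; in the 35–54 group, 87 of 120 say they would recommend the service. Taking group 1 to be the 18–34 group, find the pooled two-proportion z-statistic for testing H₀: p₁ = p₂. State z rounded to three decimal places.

p̂₁ = 452/601 = 0.75208, p̂₂ = 87/120 = 0.72500.
Pooling: p̂ = 539/721 = 0.74757.
SE = √[p̂(1−p̂)(1/n₁+1/n₂)] = √[0.74757·0.25243·(1/601+1/120)] ≈ 0.043434.
z = 0.02708/0.043434 = 0.623.

z = 0.623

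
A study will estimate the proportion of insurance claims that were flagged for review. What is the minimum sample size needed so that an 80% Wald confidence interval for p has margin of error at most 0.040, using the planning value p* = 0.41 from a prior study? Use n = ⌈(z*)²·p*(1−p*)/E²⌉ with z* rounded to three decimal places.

n = 249

z* = 1.282 at the 80% level.
p*(1−p*) = 0.41·0.59 = 0.2419.
(z*)²·p*(1−p*)/E² = 1.643524·0.2419/0.001600 = 248.480.
⌈248.480⌉ = 249.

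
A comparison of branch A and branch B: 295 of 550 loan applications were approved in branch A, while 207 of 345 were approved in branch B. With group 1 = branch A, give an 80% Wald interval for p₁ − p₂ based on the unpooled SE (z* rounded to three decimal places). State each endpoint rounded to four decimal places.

p̂₁ = 0.53636, p̂₂ = 0.60000, so the observed difference is -0.06364.
Unpooled SE = √(p̂₁(1−p̂₁)/n₁ + p̂₂(1−p̂₂)/n₂) = √(0.000452141 + 0.000695652) = 0.033879.
The 80% critical value is z* = 1.282. Margin = 1.282·0.033879 = 0.04343.
So the interval runs from -0.1071 to -0.0202.

(-0.1071, -0.0202)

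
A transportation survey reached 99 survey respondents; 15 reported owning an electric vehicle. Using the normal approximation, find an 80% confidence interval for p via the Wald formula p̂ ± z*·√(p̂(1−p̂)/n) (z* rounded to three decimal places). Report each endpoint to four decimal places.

Sample proportion p̂ = 15/99 = 0.15152.
Standard error of p̂: √(0.128558/99) = √0.001298569 = 0.036036.
The 80% critical value is z* = 1.282.
Margin = 1.282·0.036036 = 0.04620.
CI: 0.15152 ± 0.04620 = (0.1053, 0.1977).

(0.1053, 0.1977)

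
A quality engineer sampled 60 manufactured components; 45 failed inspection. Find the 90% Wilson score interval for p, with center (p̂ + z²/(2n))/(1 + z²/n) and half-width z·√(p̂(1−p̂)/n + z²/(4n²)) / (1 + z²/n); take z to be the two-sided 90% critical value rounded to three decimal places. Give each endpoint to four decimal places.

(0.6486, 0.8298)

Here p̂ = 45/60 = 0.75000 and z = 1.645 (z² = 2.706025).
1 + z²/n = 1.045100.
Center = (0.75000 + 0.022550)/1.045100 = 0.73921.
Radicand: p̂(1−p̂)/n + z²/(4n²) = 0.003125000 + 0.000187918 = 0.003312918.
Half-width = 1.645·√0.003312918/1.045100 = 0.09060.
CI: 0.73921 ± 0.09060 = (0.6486, 0.8298).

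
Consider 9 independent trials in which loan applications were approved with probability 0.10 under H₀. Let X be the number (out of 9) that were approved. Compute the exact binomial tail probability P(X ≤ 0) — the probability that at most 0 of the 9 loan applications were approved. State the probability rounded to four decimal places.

X is binomial with n = 9 and p = 0.10.
P(X ≤ 0) = C(9,0)·0.10^0·0.90^9.
= 0.387420 = 0.3874.

P = 0.3874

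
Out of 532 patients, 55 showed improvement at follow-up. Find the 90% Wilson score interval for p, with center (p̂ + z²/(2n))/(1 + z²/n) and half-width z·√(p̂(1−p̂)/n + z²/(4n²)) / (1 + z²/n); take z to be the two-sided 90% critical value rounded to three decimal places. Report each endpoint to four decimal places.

p̂ = 55/532 = 0.10338; z = 1.645, so z² = 2.706025.
Denominator 1 + z²/n = 1 + 2.706025/532 = 1.005087.
Adjusted center: (0.10338 + z²/(2n))/1.005087 = 0.10539.
Radicand: p̂(1−p̂)/n + z²/(4n²) = 0.000174239 + 0.000002390 = 0.000176629.
Half-width = z·√(radicand)/denom = 1.645·0.013290/1.005087 = 0.02175.
Interval: 0.10539 ± 0.02175 → (0.0836, 0.1271).

(0.0836, 0.1271)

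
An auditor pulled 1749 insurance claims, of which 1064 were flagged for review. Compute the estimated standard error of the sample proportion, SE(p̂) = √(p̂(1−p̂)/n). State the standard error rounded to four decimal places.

SE = 0.0117

With x = 1064 successes in n = 1749, p̂ = 0.60835.
p̂(1−p̂) = 0.238260.
SE = √(0.238260/1749) = √0.000136226 = 0.0117.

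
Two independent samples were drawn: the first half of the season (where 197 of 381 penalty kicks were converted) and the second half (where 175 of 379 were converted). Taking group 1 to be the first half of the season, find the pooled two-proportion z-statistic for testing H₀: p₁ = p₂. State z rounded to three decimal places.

Sample proportions: p̂₁ = 197/381 = 0.51706 and p̂₂ = 175/379 = 0.46174.
Pooled p̂ = (197+175)/(381+379) = 372/760 = 0.48947.
SE = √[p̂(1−p̂)(1/n₁+1/n₂)] = √[0.48947·0.51053·(1/381+1/379)] ≈ 0.036266.
z = (p̂₁ − p̂₂)/SE = (0.51706 − 0.46174)/0.036266 = 0.05532/0.036266 = 1.525.

z = 1.525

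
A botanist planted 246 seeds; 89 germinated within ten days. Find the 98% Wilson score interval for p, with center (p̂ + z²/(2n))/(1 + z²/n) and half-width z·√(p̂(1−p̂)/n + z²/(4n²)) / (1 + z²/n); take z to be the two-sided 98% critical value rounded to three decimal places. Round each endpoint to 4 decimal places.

p̂ = 89/246 = 0.36179; z = 2.326, so z² = 5.410276.
1 + z²/n = 1.021993.
Center = (0.36179 + 0.010996)/1.021993 = 0.36476.
Radicand: p̂(1−p̂)/n + z²/(4n²) = 0.000938608 + 0.000022351 = 0.000960959.
Half-width = 2.326·√0.000960959/1.021993 = 0.07055.
So the interval runs from 0.2942 to 0.4353.

(0.2942, 0.4353)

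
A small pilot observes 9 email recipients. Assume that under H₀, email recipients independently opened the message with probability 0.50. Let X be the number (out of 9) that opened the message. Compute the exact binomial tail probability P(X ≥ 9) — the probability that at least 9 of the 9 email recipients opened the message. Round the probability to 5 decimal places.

P = 0.00195

X is binomial with n = 9 and p = 0.50.
P(X ≥ 9) = C(9,9)·0.50^9·0.50^0.
= 0.001953 = 0.00195.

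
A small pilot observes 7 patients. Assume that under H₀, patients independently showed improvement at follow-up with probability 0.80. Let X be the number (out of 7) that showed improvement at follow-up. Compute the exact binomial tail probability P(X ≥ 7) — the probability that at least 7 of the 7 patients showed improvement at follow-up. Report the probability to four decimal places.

P = 0.2097

X ~ Binomial(n=7, p=0.80).
P(X ≥ 7) = C(7,7)·0.80^7·0.20^0.
= 0.209715 = 0.2097.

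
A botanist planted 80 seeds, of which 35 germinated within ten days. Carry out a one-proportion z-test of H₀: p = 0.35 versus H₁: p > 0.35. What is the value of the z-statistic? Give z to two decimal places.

z = 1.64

Sample proportion p̂ = 35/80 = 0.43750.
Under H₀, SE = √(p₀(1−p₀)/n) = √(0.35·0.65/80) = √0.002843750 = 0.053327.
z = (p̂ − p₀)/SE = (0.43750 − 0.35)/0.053327 = 1.64.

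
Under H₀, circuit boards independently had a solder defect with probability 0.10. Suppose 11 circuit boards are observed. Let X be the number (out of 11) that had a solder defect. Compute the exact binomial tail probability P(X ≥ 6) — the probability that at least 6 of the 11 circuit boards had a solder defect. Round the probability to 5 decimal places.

X is binomial with n = 11 and p = 0.10.
P(X ≥ 6) = Σ_{j=6}^{11} C(11,j)·0.10^j·0.90^{11−j}.
= 0.000273 + 0.000022 + 0.000001 + 0.000000 + 0.000000 + 0.000000 = 0.00030.

P = 0.00030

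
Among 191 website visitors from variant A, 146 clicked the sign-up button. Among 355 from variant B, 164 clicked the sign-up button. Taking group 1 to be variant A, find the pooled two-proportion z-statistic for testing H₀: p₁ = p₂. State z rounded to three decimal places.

z = 6.803

Sample proportions: p̂₁ = 146/191 = 0.76440 and p̂₂ = 164/355 = 0.46197.
Pooled p̂ = (146+164)/(191+355) = 310/546 = 0.56777.
SE = √[p̂(1−p̂)(1/n₁+1/n₂)] = √[0.56777·0.43223·(1/191+1/355)] ≈ 0.044454.
z = (p̂₁ − p̂₂)/SE = (0.76440 − 0.46197)/0.044454 = 0.30243/0.044454 = 6.803.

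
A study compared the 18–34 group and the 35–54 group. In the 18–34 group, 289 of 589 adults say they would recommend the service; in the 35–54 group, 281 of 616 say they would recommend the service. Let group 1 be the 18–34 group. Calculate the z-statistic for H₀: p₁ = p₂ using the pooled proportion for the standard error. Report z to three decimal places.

z = 1.199

Sample proportions: p̂₁ = 289/589 = 0.49066 and p̂₂ = 281/616 = 0.45617.
Pooled p̂ = (289+281)/(589+616) = 570/1205 = 0.47303.
SE = √[p̂(1−p̂)(1/n₁+1/n₂)] = √[0.47303·0.52697·(1/589+1/616)] ≈ 0.028773.
z = 0.03449/0.028773 = 1.199.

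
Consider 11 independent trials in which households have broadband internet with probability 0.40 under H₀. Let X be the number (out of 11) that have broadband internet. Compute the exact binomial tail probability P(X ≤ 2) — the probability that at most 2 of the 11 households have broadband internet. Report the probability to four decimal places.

X ~ Binomial(n=11, p=0.40).
P(X ≤ 2) = C(11,0)·0.40^0·0.60^11 + C(11,1)·0.40^1·0.60^10 + C(11,2)·0.40^2·0.60^9.
= 0.003628 + 0.026605 + 0.088684 = 0.1189.

P = 0.1189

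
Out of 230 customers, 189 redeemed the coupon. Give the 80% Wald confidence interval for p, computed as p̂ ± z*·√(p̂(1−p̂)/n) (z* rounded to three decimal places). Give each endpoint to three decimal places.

(0.789, 0.854)

p̂ = 189/230 = 0.82174.
SE(p̂) = √(0.82174·0.17826/230) = 0.025237.
For 80% confidence, z* = 1.282.
Margin = 1.282·0.025237 = 0.03235.
CI: 0.82174 ± 0.03235 = (0.789, 0.854).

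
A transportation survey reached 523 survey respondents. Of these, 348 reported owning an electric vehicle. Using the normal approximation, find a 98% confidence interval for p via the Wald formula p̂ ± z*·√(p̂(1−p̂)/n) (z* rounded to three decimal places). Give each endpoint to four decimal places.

p̂ = 348/523 = 0.66539.
SE = √(p̂(1−p̂)/n) = √(0.222645/523) = 0.020633.
The 98% critical value is z* = 2.326.
Margin = 2.326·0.020633 = 0.04799.
CI: 0.66539 ± 0.04799 = (0.6174, 0.7134).

(0.6174, 0.7134)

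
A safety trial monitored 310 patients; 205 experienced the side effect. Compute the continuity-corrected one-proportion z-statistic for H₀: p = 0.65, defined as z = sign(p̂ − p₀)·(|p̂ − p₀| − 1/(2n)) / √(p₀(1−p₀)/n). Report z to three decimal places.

The sample proportion is 205/310 = 0.66129. p̂ − p₀ = 0.011290.
Continuity correction 1/(2n) = 1/620 = 0.001613.
Corrected numerator: |0.011290| − 0.001613 = 0.009677.
Null standard error: √(0.65·0.35/310) = √0.000733871 = 0.027090.
z = (+)0.009677/0.027090 = 0.357.

z = 0.357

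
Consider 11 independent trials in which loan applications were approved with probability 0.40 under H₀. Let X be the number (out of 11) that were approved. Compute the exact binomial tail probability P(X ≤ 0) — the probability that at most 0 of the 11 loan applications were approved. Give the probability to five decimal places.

X ~ Binomial(n=11, p=0.40).
P(X ≤ 0) = C(11,0)·0.40^0·0.60^11.
= 0.003628 = 0.00363.

P = 0.00363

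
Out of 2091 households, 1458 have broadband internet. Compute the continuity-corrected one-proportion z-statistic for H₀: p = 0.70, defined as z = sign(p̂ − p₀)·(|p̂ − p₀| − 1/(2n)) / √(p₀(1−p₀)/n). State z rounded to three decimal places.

With x = 1458 successes in n = 2091, p̂ = 0.69727. p̂ − p₀ = -0.002726.
Continuity correction 1/(2n) = 1/4182 = 0.000239.
Corrected numerator: |-0.002726| − 0.000239 = 0.002487.
Null standard error: √(0.70·0.30/2091) = √0.000100430 = 0.010021.
z = (−)0.002487/0.010021 = -0.248.

z = -0.248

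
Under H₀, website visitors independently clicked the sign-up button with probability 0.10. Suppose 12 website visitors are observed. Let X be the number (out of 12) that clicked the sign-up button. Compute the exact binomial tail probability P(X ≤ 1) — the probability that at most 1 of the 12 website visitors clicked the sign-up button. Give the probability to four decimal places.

P = 0.6590

X ~ Binomial(n=12, p=0.10).
P(X ≤ 1) = C(12,0)·0.10^0·0.90^12 + C(12,1)·0.10^1·0.90^11.
= 0.282430 + 0.376573 = 0.6590.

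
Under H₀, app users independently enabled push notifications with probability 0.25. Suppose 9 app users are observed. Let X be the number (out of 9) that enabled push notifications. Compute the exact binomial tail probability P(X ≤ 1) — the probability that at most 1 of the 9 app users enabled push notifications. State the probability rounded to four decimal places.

X ~ Binomial(n=9, p=0.25).
P(X ≤ 1) = C(9,0)·0.25^0·0.75^9 + C(9,1)·0.25^1·0.75^8.
= 0.075085 + 0.225254 = 0.3003.

P = 0.3003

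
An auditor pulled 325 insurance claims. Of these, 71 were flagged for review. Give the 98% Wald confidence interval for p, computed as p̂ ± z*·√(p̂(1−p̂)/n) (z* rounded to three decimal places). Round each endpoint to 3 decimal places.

The sample proportion is 71/325 = 0.21846.
Standard error of p̂: √(0.170736/325) = √0.000525342 = 0.022920.
For 98% confidence, z* = 2.326.
Margin = 2.326·0.022920 = 0.05331.
So the interval runs from 0.165 to 0.272.

(0.165, 0.272)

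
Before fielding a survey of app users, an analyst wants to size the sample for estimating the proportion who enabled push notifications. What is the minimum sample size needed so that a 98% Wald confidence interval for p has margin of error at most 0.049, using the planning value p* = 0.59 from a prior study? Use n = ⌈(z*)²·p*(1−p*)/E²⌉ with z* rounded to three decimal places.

n = 546

The 98% critical value is z* = 2.326.
p*(1−p*) = 0.59·0.41 = 0.2419.
Required n before rounding: 5.410276 × 0.2419 / 0.049² = 545.084.
Rounding up, n = 546.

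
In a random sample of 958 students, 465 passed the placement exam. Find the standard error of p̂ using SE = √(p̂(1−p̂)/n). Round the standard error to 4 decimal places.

SE = 0.0161

With x = 465 successes in n = 958, p̂ = 0.48539.
p̂(1−p̂) = 0.249787.
SE = √(0.249787/958) = 0.0161.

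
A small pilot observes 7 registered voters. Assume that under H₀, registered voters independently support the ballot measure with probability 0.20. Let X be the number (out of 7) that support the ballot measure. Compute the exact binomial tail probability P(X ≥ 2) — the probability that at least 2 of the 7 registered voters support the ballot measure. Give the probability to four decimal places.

P = 0.4233

X is binomial with n = 7 and p = 0.20.
P(X ≥ 2) = Σ_{j=2}^{7} C(7,j)·0.20^j·0.80^{7−j}.
= 0.275251 + 0.114688 + 0.028672 + 0.004301 + 0.000358 + 0.000013 = 0.4233.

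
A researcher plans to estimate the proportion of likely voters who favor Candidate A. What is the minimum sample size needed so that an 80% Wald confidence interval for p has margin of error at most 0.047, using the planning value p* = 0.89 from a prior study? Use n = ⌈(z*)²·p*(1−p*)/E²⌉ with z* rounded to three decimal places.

z* = 1.282 at the 80% level.
p*(1−p*) = 0.89·0.11 = 0.0979.
(z*)²·p*(1−p*)/E² = 1.643524·0.0979/0.002209 = 72.839.
Rounding up, n = 73.

n = 73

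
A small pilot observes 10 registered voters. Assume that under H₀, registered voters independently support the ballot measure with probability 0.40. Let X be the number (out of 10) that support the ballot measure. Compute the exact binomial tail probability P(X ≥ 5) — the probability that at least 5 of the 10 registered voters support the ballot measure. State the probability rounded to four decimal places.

X is binomial with n = 10 and p = 0.40.
P(X ≥ 5) = Σ_{j=5}^{10} C(10,j)·0.40^j·0.60^{10−j}.
= 0.200658 + 0.111477 + 0.042467 + 0.010617 + 0.001573 + 0.000105 = 0.3669.

P = 0.3669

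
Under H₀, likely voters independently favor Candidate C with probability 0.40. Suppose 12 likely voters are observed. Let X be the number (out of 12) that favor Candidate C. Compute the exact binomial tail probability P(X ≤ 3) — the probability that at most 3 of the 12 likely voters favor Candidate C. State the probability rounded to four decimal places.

X ~ Binomial(n=12, p=0.40).
P(X ≤ 3) = C(12,0)·0.40^0·0.60^12 + C(12,1)·0.40^1·0.60^11 + C(12,2)·0.40^2·0.60^10 + C(12,3)·0.40^3·0.60^9.
= 0.002177 + 0.017414 + 0.063852 + 0.141894 = 0.2253.

P = 0.2253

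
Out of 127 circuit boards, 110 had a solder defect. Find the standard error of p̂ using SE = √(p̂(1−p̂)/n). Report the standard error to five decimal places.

Sample proportion p̂ = 110/127 = 0.86614.
p̂(1−p̂) = 0.115942.
Dividing by n and taking the root: √0.000912929 = 0.03021.

SE = 0.03021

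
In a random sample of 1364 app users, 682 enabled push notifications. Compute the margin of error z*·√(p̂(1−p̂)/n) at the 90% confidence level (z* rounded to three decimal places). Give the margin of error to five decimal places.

The sample proportion is 682/1364 = 0.50000.
Standard error of p̂: √(0.250000/1364) = √0.000183284 = 0.013538.
z* = 1.645 at the 90% level.
ME = 1.645·0.013538 = 0.02227.

ME = 0.02227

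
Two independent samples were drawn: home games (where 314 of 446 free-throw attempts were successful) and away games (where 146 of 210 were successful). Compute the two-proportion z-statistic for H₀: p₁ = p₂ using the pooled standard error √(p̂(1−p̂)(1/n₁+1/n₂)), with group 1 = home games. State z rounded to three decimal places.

Sample proportions: p̂₁ = 314/446 = 0.70404 and p̂₂ = 146/210 = 0.69524.
Pooling: p̂ = 460/656 = 0.70122.
Pooled SE = √[0.2095107·0.00700406] ≈ 0.038307.
z = 0.00880/0.038307 = 0.230.

z = 0.230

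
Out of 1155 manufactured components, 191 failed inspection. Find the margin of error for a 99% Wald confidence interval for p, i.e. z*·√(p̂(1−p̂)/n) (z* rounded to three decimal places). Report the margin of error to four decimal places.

With x = 191 successes in n = 1155, p̂ = 0.16537.
Standard error of p̂: √(0.138021/1155) = √0.000119499 = 0.010932.
For 99% confidence, z* = 2.576.
ME = 2.576·0.010932 = 0.0282.

ME = 0.0282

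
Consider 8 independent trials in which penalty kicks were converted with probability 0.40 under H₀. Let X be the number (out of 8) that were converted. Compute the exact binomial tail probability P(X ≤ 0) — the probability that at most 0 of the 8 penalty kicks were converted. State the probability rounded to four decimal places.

X is binomial with n = 8 and p = 0.40.
P(X ≤ 0) = C(8,0)·0.40^0·0.60^8.
= 0.016796 = 0.0168.

P = 0.0168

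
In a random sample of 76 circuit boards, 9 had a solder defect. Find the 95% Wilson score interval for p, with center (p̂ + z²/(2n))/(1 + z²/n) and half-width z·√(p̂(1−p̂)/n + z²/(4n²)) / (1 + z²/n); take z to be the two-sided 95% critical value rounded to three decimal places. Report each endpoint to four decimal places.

Here p̂ = 9/76 = 0.11842 and z = 1.960 (z² = 3.841600).
Denominator 1 + z²/n = 1 + 3.841600/76 = 1.050547.
Center = (0.11842 + 0.025274)/1.050547 = 0.13678.
Radicand: p̂(1−p̂)/n + z²/(4n²) = 0.001373651 + 0.000166274 = 0.001539925.
Half-width = z·√(radicand)/denom = 1.960·0.039242/1.050547 = 0.07321.
Interval: 0.13678 ± 0.07321 → (0.0636, 0.2100).

(0.0636, 0.2100)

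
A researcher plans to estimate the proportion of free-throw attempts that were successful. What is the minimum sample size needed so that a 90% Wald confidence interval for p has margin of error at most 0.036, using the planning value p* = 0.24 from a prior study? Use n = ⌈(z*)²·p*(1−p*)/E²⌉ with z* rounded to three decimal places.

z* = 1.645 at the 90% level.
p*(1−p*) = 0.1824.
Required n before rounding: 2.706025 × 0.1824 / 0.036² = 380.848.
⌈380.848⌉ = 381.

n = 381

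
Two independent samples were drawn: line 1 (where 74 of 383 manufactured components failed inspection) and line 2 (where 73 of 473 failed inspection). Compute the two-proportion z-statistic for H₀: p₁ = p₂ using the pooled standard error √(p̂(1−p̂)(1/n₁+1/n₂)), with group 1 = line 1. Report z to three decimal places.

z = 1.500

p̂₁ = 74/383 = 0.19321, p̂₂ = 73/473 = 0.15433.
Pooling: p̂ = 147/856 = 0.17173.
Pooled SE = √[0.1422381·0.00472513] ≈ 0.025925.
z = 0.03888/0.025925 = 1.500.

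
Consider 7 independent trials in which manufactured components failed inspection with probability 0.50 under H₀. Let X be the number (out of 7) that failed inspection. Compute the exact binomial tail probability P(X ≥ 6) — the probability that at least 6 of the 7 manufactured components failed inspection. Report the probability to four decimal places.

X is binomial with n = 7 and p = 0.50.
P(X ≥ 6) = C(7,6)·0.50^6·0.50^1 + C(7,7)·0.50^7·0.50^0.
= 0.054688 + 0.007812 = 0.0625.

P = 0.0625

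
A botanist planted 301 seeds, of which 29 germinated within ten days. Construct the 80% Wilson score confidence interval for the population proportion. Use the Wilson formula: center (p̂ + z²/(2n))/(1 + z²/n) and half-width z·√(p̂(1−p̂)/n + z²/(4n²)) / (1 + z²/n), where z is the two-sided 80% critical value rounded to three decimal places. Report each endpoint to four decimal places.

(0.0767, 0.1204)

p̂ = 29/301 = 0.09635; z = 1.282, so z² = 1.643524.
Denominator 1 + z²/n = 1 + 1.643524/301 = 1.005460.
Adjusted center: (0.09635 + z²/(2n))/1.005460 = 0.09854.
Radicand: p̂(1−p̂)/n + z²/(4n²) = 0.000289246 + 0.000004535 = 0.000293781.
Half-width = 1.282·√0.000293781/1.005460 = 0.02185.
CI: 0.09854 ± 0.02185 = (0.0767, 0.1204).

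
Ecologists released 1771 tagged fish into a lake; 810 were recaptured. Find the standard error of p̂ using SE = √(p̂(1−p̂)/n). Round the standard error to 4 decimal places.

SE = 0.0118

With x = 810 successes in n = 1771, p̂ = 0.45737.
p̂(1−p̂) = 0.248183.
Dividing by n and taking the root: √0.000140137 = 0.0118.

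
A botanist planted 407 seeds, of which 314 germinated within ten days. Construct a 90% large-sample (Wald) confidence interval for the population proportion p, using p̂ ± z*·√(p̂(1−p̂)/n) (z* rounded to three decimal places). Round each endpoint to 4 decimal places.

Sample proportion p̂ = 314/407 = 0.77150.
SE = √(p̂(1−p̂)/n) = √(0.176288/407) = 0.020812.
The 90% critical value is z* = 1.645.
Margin of error: 1.645 × 0.020812 = 0.03424.
So the interval runs from 0.7373 to 0.8057.

(0.7373, 0.8057)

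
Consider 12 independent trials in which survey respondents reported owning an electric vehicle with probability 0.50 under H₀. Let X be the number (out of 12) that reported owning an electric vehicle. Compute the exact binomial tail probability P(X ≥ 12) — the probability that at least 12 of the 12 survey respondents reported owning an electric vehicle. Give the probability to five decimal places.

P = 0.00024

X ~ Binomial(n=12, p=0.50).
P(X ≥ 12) = C(12,12)·0.50^12·0.50^0.
= 0.000244 = 0.00024.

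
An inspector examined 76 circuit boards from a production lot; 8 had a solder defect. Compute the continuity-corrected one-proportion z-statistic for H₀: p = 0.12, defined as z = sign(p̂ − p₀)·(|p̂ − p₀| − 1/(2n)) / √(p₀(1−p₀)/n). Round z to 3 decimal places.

p̂ = 8/76 = 0.10526. p̂ − p₀ = -0.014737.
Continuity correction 1/(2n) = 1/152 = 0.006579.
Corrected numerator: |-0.014737| − 0.006579 = 0.008158.
Under H₀, SE = √(p₀(1−p₀)/n) = √(0.12·0.88/76) = √0.001389474 = 0.037276.
z = (−)0.008158/0.037276 = -0.219.

z = -0.219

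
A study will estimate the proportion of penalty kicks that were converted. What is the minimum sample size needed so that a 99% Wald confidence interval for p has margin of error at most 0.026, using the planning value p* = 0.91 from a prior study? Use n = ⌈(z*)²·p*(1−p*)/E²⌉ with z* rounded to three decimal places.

For 99% confidence, z* = 2.576.
p*(1−p*) = 0.91·0.09 = 0.0819.
(z*)²·p*(1−p*)/E² = 6.635776·0.0819/0.000676 = 803.950.
Rounding up, n = 804.

n = 804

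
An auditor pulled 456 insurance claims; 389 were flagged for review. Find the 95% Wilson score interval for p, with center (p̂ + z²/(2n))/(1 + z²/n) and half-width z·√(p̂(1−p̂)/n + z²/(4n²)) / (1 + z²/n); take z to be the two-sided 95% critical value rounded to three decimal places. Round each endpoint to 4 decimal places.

p̂ = 389/456 = 0.85307; z = 1.960, so z² = 3.841600.
1 + z²/n = 1.008425.
Adjusted center: (0.85307 + z²/(2n))/1.008425 = 0.85012.
Radicand: p̂(1−p̂)/n + z²/(4n²) = 0.000274872 + 0.000004619 = 0.000279491.
Half-width = 1.960·√0.000279491/1.008425 = 0.03249.
Interval: 0.85012 ± 0.03249 → (0.8176, 0.8826).

(0.8176, 0.8826)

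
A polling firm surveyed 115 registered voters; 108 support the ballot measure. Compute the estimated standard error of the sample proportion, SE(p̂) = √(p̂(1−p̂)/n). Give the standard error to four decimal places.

SE = 0.0223

The sample proportion is 108/115 = 0.93913.
p̂(1−p̂) = 0.93913·0.06087 = 0.057165.
Dividing by n and taking the root: √0.000497087 = 0.0223.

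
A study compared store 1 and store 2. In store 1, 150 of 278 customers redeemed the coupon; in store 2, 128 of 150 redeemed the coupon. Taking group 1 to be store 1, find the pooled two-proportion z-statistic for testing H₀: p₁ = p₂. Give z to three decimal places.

z = -6.491

Sample proportions: p̂₁ = 150/278 = 0.53957 and p̂₂ = 128/150 = 0.85333.
Pooled p̂ = (150+128)/(278+150) = 278/428 = 0.64953.
SE = √[p̂(1−p̂)(1/n₁+1/n₂)] = √[0.64953·0.35047·(1/278+1/150)] ≈ 0.048337.
z = -0.31376/0.048337 = -6.491.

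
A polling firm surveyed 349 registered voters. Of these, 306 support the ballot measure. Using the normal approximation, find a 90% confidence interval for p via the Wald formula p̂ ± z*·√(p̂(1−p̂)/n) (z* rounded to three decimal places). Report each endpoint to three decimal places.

(0.848, 0.906)

p̂ = 306/349 = 0.87679.
SE = √(p̂(1−p̂)/n) = √(0.108029/349) = 0.017594.
The 90% critical value is z* = 1.645.
Margin = 1.645·0.017594 = 0.02894.
So the interval runs from 0.848 to 0.906.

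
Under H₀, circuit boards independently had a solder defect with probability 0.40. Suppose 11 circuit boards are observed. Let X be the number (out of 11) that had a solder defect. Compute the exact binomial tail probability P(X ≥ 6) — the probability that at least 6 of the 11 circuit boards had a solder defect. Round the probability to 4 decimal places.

X is binomial with n = 11 and p = 0.40.
P(X ≥ 6) = Σ_{j=6}^{11} C(11,j)·0.40^j·0.60^{11−j}.
= 0.147149 + 0.070071 + 0.023357 + 0.005190 + 0.000692 + 0.000042 = 0.2465.

P = 0.2465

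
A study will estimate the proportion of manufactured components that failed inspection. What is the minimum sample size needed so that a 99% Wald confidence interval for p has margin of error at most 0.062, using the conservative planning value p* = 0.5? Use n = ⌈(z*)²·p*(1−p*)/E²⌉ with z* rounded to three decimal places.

n = 432

z* = 2.576 at the 99% level.
p*(1−p*) = 0.2500.
(z*)²·p*(1−p*)/E² = 6.635776·0.2500/0.003844 = 431.567.
Rounding up, n = 432.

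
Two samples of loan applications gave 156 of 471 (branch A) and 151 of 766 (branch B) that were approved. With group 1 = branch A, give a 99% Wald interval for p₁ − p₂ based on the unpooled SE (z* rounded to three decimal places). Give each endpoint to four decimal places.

p̂₁ = 156/471 = 0.33121, p̂₂ = 151/766 = 0.19713; p̂₁ − p̂₂ = 0.13408.
SE = √(0.000470297 + 0.000206617) = √0.000676914 = 0.026018.
The 99% critical value is z* = 2.576. Margin = 2.576·0.026018 = 0.06702.
CI: 0.13408 ± 0.06702 = (0.0671, 0.2011).

(0.0671, 0.2011)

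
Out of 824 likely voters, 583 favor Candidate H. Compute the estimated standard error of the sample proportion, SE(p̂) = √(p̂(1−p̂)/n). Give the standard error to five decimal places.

Sample proportion p̂ = 583/824 = 0.70752.
p̂(1−p̂) = 0.70752·0.29248 = 0.206935.
Dividing by n and taking the root: √0.000251135 = 0.01585.

SE = 0.01585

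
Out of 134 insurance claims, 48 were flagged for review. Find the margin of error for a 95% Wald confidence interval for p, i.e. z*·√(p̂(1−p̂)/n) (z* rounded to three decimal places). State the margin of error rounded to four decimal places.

With x = 48 successes in n = 134, p̂ = 0.35821.
SE(p̂) = √(0.35821·0.64179/134) = 0.041420.
For 95% confidence, z* = 1.960.
So ME = 0.0812.

ME = 0.0812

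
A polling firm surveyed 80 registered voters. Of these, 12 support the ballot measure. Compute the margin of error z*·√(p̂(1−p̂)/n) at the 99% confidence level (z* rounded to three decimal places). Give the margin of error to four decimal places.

The sample proportion is 12/80 = 0.15000.
SE(p̂) = √(0.15000·0.85000/80) = 0.039922.
The 99% critical value is z* = 2.576.
Margin of error = z*·SE = 2.576 × 0.039922 = 0.1028.

ME = 0.1028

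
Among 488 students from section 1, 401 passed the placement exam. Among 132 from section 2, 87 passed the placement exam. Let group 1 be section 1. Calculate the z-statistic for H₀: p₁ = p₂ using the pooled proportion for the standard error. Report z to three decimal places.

z = 4.049

p̂₁ = 401/488 = 0.82172, p̂₂ = 87/132 = 0.65909.
Pooled p̂ = (401+87)/(488+132) = 488/620 = 0.78710.
Pooled SE = √[0.1675754·0.00962494] ≈ 0.040161.
z = 0.16263/0.040161 = 4.049.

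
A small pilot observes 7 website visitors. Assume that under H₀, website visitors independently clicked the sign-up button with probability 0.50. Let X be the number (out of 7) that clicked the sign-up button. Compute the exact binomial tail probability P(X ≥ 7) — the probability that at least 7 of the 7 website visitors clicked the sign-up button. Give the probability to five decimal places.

P = 0.00781

X ~ Binomial(n=7, p=0.50).
P(X ≥ 7) = C(7,7)·0.50^7·0.50^0.
= 0.007812 = 0.00781.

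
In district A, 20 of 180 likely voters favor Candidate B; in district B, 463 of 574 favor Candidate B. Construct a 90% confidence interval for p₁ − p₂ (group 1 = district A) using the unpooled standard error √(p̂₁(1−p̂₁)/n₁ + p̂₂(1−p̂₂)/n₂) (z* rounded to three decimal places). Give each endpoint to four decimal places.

(-0.7426, -0.6484)

p̂₁ = 0.11111, p̂₂ = 0.80662, so the observed difference is -0.69551.
SE = √(0.000548697 + 0.000271749) = √0.000820446 = 0.028643.
The 90% critical value is z* = 1.645. Margin = 1.645·0.028643 = 0.04712.
So the interval runs from -0.7426 to -0.6484.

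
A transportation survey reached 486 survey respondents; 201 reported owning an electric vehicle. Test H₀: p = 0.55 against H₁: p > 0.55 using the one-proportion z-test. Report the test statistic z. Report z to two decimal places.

z = -6.05

Sample proportion p̂ = 201/486 = 0.41358.
SE₀ = √(0.55·0.45/486) = 0.022567.
Test statistic: z = -0.13642/0.022567 = -6.05.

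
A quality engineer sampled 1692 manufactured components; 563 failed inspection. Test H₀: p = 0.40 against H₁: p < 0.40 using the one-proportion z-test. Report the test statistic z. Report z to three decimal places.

z = -5.647

Sample proportion p̂ = 563/1692 = 0.33274.
SE₀ = √(0.40·0.60/1692) = 0.011910.
z = (p̂ − p₀)/SE = (0.33274 − 0.40)/0.011910 = -5.647.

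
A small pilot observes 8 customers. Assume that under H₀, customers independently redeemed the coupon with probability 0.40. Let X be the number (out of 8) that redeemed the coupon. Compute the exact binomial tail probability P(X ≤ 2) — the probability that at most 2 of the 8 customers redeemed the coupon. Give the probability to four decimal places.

X ~ Binomial(n=8, p=0.40).
P(X ≤ 2) = C(8,0)·0.40^0·0.60^8 + C(8,1)·0.40^1·0.60^7 + C(8,2)·0.40^2·0.60^6.
= 0.016796 + 0.089580 + 0.209019 = 0.3154.

P = 0.3154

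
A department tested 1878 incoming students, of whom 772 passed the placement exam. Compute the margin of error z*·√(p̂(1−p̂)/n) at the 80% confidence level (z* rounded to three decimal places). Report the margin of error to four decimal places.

With x = 772 successes in n = 1878, p̂ = 0.41108.
Standard error of p̂: √(0.242092/1878) = √0.000128910 = 0.011354.
The 80% critical value is z* = 1.282.
So ME = 0.0146.

ME = 0.0146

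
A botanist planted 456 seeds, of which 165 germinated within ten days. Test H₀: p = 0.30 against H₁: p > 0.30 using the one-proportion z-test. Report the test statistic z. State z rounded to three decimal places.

z = 2.882

Sample proportion p̂ = 165/456 = 0.36184.
Null standard error: √(0.30·0.70/456) = √0.000460526 = 0.021460.
Test statistic: z = 0.06184/0.021460 = 2.882.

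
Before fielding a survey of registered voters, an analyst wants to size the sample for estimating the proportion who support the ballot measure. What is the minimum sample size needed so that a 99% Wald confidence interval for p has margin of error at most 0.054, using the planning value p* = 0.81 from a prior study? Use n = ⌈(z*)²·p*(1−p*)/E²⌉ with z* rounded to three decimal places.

n = 351

z* = 2.576 at the 99% level.
p*(1−p*) = 0.1539.
(z*)²·p*(1−p*)/E² = 6.635776·0.1539/0.002916 = 350.222.
⌈350.222⌉ = 351.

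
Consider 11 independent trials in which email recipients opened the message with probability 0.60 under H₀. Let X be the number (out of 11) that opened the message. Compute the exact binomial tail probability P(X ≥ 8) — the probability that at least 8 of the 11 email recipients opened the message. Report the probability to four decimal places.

X is binomial with n = 11 and p = 0.60.
P(X ≥ 8) = C(11,8)·0.60^8·0.40^3 + C(11,9)·0.60^9·0.40^2 + C(11,10)·0.60^10·0.40^1 + C(11,11)·0.60^11·0.40^0.
= 0.177367 + 0.088684 + 0.026605 + 0.003628 = 0.2963.

P = 0.2963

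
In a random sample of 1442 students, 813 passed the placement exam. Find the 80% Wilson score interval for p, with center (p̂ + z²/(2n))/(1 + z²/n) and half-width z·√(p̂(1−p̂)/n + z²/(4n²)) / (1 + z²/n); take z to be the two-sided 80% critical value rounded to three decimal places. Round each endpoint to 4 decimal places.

(0.5470, 0.5805)

p̂ = 813/1442 = 0.56380; z = 1.282, so z² = 1.643524.
1 + z²/n = 1.001140.
Center = (0.56380 + 0.000570)/1.001140 = 0.56373.
Radicand: p̂(1−p̂)/n + z²/(4n²) = 0.000170548 + 0.000000198 = 0.000170746.
Half-width = z·√(radicand)/denom = 1.282·0.013067/1.001140 = 0.01673.
CI: 0.56373 ± 0.01673 = (0.5470, 0.5805).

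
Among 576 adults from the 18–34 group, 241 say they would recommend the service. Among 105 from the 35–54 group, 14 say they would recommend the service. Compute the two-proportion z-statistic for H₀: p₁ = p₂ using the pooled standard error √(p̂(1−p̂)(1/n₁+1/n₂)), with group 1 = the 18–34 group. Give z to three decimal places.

p̂₁ = 241/576 = 0.41840, p̂₂ = 14/105 = 0.13333.
Pooling: p̂ = 255/681 = 0.37445.
SE = √[p̂(1−p̂)(1/n₁+1/n₂)] = √[0.37445·0.62555·(1/576+1/105)] ≈ 0.051357.
z = (p̂₁ − p̂₂)/SE = (0.41840 − 0.13333)/0.051357 = 0.28507/0.051357 = 5.551.

z = 5.551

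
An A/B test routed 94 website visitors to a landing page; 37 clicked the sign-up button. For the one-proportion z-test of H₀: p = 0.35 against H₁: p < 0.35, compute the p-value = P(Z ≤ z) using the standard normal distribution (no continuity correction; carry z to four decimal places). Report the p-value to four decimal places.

With x = 37 successes in n = 94, p̂ = 0.39362.
Null standard error: √(0.35·0.65/94) = √0.002420213 = 0.049196.
z = (p̂ − p₀)/SE = (37/94 − 0.35)/0.049196 ≈ 0.8866.
p-value = P(Z ≤ z) with z = 0.8866 → 0.8124.

p-value = 0.8124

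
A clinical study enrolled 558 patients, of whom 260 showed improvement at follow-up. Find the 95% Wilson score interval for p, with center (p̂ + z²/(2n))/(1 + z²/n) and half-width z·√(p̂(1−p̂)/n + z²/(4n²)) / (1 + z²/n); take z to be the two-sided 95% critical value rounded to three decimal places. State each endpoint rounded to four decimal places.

Here p̂ = 260/558 = 0.46595 and z = 1.960 (z² = 3.841600).
Denominator 1 + z²/n = 1 + 3.841600/558 = 1.006885.
Adjusted center: (0.46595 + z²/(2n))/1.006885 = 0.46618.
Radicand: p̂(1−p̂)/n + z²/(4n²) = 0.000445951 + 0.000003084 = 0.000449035.
Half-width = z·√(radicand)/denom = 1.960·0.021190/1.006885 = 0.04125.
So the interval runs from 0.4249 to 0.5074.

(0.4249, 0.5074)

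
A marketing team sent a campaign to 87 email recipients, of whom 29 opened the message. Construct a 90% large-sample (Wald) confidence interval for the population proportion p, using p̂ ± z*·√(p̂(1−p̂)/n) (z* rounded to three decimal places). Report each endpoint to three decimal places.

(0.250, 0.416)

The sample proportion is 29/87 = 0.33333.
Standard error of p̂: √(0.222222/87) = √0.002554278 = 0.050540.
For 90% confidence, z* = 1.645.
Margin of error: 1.645 × 0.050540 = 0.08314.
Interval: 0.33333 ± 0.08314 → (0.250, 0.416).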